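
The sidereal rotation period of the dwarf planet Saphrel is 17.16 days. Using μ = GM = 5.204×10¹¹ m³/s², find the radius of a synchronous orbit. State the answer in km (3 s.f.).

r_sync ≈ 30700 km

T = 17.16 days = 1.483×10⁶ s.
A synchronous orbit has period T, so by Kepler's third law a = (μT²/4π²)^(1/3).
μT²/4π² = 5.204×10¹¹ × (1.483×10⁶)² / 39.48 = 2.898×10²² m³.
a = 3.071×10⁷ m = 30715 km.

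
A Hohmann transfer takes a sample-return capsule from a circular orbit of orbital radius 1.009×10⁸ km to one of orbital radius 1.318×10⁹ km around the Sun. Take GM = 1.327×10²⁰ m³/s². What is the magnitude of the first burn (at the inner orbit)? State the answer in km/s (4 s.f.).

Δv ≈ 13.16 km/s

r₁ = 1.009×10⁸ km = 1.009×10¹¹ m.
r₂ = 1.318×10⁹ km = 1.318×10¹² m.
Transfer ellipse a_t = (r₁ + r₂)/2 = 7.094×10¹¹ m.
At r₁: circular v_c1 = √(μ/r₁) = 36270 m/s; transfer-perihelion v_p = √[μ(2/r₁ − 1/a_t)] = 49430 m/s.
Δv₁ = v_p − v_c1 = 13160 m/s.
= 13.16 km/s.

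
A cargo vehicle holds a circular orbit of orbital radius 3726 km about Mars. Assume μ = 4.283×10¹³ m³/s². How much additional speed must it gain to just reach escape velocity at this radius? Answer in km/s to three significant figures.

r = 3726 km = 3.726×10⁶ m.
Circular speed v_c = √(μ/r) = 3390 m/s.
Escape speed v_esc = √(2μ/r) = √2 × v_c = 4795 m/s.
Δv = v_esc − v_c = 1404 m/s = 1.404 km/s.

Δv ≈ 1.40 km/s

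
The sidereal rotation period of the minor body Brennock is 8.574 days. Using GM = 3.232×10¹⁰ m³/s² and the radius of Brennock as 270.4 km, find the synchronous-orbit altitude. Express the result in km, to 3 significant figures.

T = 8.574 days = 7.408×10⁵ s.
A synchronous orbit has period T, so by Kepler's third law a = (μT²/4π²)^(1/3).
μT²/4π² = 3.232×10¹⁰ × (7.408×10⁵)² / 39.48 = 4.493×10²⁰ m³.
a = 7.659×10⁶ m = 7658.9 km.
Altitude h = a − R = 7658.9 − 270.4 = 7388.5 km.

h_sync ≈ 7390 km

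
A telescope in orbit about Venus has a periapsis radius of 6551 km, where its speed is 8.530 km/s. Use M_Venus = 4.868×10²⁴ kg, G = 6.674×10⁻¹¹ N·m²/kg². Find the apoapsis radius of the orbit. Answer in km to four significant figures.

μ = GM = 6.674×10⁻¹¹ × 4.868×10²⁴ = 3.249×10¹⁴ m³/s².
r_p = 6.551×10⁶ m.
Specific energy ε = v²/2 − μ/r = -1.321×10⁷ J/kg, so a = −μ/(2ε) = 1.229×10⁷ m.
The apsides satisfy r_p + r_a = 2a, so the apoapsis radius is 2a − r_p = 1.804×10⁷ m = 18037 km.

apoapsis radius ≈ 18040 km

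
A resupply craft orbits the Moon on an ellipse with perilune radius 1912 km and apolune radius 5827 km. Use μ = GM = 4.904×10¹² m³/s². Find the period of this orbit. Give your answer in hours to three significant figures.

T ≈ 6.00 hours

Semi-major axis a = (r_p + r_a)/2 = (1912.0 + 5827.0)/2 = 3869.5 km = 3.870×10⁶ m.
By Kepler's third law T = 2π√(a³/μ) = 2π × 3.437×10³ = 2.160×10⁴ s.
= 5.999 hours.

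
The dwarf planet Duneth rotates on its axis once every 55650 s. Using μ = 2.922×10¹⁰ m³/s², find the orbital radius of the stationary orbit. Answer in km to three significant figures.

A synchronous orbit has period T, so by Kepler's third law a = (μT²/4π²)^(1/3).
μT²/4π² = 2.922×10¹⁰ × (5.565×10⁴)² / 39.48 = 2.292×10¹⁸ m³.
a = 1.319×10⁶ m = 1318.5 km.

r_sync ≈ 1320 km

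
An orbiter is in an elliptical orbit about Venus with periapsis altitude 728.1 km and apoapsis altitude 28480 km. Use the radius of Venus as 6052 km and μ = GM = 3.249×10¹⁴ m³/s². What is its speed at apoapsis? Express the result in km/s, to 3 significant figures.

v ≈ 1.76 km/s

r_p = 6052 + 728.1 = 6780.1 km = 6.7801×10⁶ m.
r_a = 6052 + 28480 = 34532 km = 3.4532×10⁷ m.
Semi-major axis a = (r_p + r_a)/2 = 20656 km = 2.066×10⁷ m.
Vis-viva: v² = μ(2/r − 1/a) = 3.249×10¹⁴ × (5.792×10⁻⁸ − 4.841×10⁻⁸) = 3.088×10⁶ m²/s².
v = 1757 m/s = 1.757 km/s.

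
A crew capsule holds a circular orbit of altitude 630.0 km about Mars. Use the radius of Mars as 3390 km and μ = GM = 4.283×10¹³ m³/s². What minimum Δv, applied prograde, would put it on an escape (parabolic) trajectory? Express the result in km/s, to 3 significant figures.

Δv ≈ 1.35 km/s

r = 3390 + 630.0 = 4020.0 km = 4.0200×10⁶ m.
Circular speed v_c = √(μ/r) = 3264 m/s.
Escape speed v_esc = √(2μ/r) = √2 × v_c = 4616 m/s.
Δv = v_esc − v_c = 1352 m/s = 1.352 km/s.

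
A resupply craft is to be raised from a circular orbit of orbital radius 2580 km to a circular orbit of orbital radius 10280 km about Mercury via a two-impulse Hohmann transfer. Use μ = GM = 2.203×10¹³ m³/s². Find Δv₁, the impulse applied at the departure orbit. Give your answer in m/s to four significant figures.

Δv ≈ 772.7 m/s

r₁ = 2580 km = 2.580×10⁶ m.
r₂ = 10280 km = 1.028×10⁷ m.
Transfer ellipse a_t = (r₁ + r₂)/2 = 6.430×10⁶ m.
At r₁: circular v_c1 = √(μ/r₁) = 2922 m/s; transfer-periherm v_p = √[μ(2/r₁ − 1/a_t)] = 3695 m/s.
Δv₁ = v_p − v_c1 = 772.7 m/s.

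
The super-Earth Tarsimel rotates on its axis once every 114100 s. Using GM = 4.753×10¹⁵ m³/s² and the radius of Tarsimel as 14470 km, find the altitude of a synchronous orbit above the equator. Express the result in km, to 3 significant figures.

h_sync ≈ 1.02×10⁵ km

A synchronous orbit has period T, so by Kepler's third law a = (μT²/4π²)^(1/3).
μT²/4π² = 4.753×10¹⁵ × (1.141×10⁵)² / 39.48 = 1.567×10²⁴ m³.
a = 1.162×10⁸ m = 1.1616×10⁵ km.
Altitude h = a − R = 1.1616×10⁵ − 14470 = 1.0169×10⁵ km.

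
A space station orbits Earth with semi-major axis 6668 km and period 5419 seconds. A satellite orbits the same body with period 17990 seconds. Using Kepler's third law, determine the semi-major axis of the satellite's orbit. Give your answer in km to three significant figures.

Kepler's third law: a³ ∝ T², so a₂ = a₁ (T₂/T₁)^(2/3).
T₂/T₁ = 3.320, (T₂/T₁)^(2/3) = 2.225.
a₂ = 6668 × 2.225 = 14840 km.

a₂ ≈ 14800 km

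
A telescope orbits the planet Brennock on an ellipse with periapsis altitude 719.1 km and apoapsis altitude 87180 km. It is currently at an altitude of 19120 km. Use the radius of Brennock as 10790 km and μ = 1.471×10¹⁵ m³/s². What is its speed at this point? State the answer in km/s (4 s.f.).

r_p = 10790 + 719.1 = 11509 km = 1.1509×10⁷ m.
r_a = 10790 + 87180 = 97970 km = 9.7970×10⁷ m.
r = 10790 + 19120 = 29910 km = 2.991×10⁷ m.
Semi-major axis a = (r_p + r_a)/2 = 54740 km = 5.474×10⁷ m.
Vis-viva: v² = μ(2/r − 1/a) = 1.471×10¹⁵ × (6.687×10⁻⁸ − 1.827×10⁻⁸) = 7.149×10⁷ m²/s².
v = 8455 m/s = 8.455 km/s.

v ≈ 8.455 km/s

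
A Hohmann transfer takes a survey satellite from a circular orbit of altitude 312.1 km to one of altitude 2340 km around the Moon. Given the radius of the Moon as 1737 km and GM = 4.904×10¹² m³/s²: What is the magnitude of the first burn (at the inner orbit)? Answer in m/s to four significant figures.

r₁ = 1737 + 312.1 = 2049.1 km = 2.0491×10⁶ m.
r₂ = 1737 + 2340 = 4077.0 km = 4.0770×10⁶ m.
Transfer ellipse a_t = (r₁ + r₂)/2 = 3.063×10⁶ m.
At r₁: circular v_c1 = √(μ/r₁) = 1547 m/s; transfer-perilune v_p = √[μ(2/r₁ − 1/a_t)] = 1785 m/s.
Δv₁ = v_p − v_c1 = 237.8 m/s.

Δv ≈ 237.8 m/s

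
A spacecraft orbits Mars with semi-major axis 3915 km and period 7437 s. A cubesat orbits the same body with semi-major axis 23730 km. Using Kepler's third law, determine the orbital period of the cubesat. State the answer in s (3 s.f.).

T₂ ≈ 1.11×10⁵ s

Kepler's third law: T² ∝ a³, so T₂ = T₁ (a₂/a₁)^(3/2).
a₂/a₁ = 6.061, (a₂/a₁)^(3/2) = 14.92.
T₂ = 7437 × 14.92 = 1.110×10⁵ s.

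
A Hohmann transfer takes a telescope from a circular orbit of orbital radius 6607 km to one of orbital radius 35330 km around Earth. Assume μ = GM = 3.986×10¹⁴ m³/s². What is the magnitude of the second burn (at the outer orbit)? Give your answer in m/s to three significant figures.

r₁ = 6607 km = 6.607×10⁶ m.
r₂ = 35330 km = 3.533×10⁷ m.
Transfer ellipse a_t = (r₁ + r₂)/2 = 2.097×10⁷ m.
At r₁: circular v_c1 = √(μ/r₁) = 7767 m/s; transfer-perigee v_p = √[μ(2/r₁ − 1/a_t)] = 10080 m/s.
At r₂: circular v_c2 = √(μ/r₂) = 3359 m/s; transfer-apogee v_a = √[μ(2/r₂ − 1/a_t)] = 1885 m/s.
Δv₂ = v_c2 − v_a = 1473 m/s.

Δv ≈ 1470 m/s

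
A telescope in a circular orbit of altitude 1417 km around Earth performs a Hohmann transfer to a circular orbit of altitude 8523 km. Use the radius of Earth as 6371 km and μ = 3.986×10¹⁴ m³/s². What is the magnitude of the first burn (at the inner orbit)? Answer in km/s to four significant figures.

Δv ≈ 1.044 km/s

r₁ = 6371 + 1417 = 7788.0 km = 7.7880×10⁶ m.
r₂ = 6371 + 8523 = 14894 km = 1.4894×10⁷ m.
Transfer ellipse a_t = (r₁ + r₂)/2 = 1.134×10⁷ m.
At r₁: circular v_c1 = √(μ/r₁) = 7154 m/s; transfer-perigee v_p = √[μ(2/r₁ − 1/a_t)] = 8199 m/s.
Δv₁ = v_p − v_c1 = 1044 m/s.
= 1.044 km/s.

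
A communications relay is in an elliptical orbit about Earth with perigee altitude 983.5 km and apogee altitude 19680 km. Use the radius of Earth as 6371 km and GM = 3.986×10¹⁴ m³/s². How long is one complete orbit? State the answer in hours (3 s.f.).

r_p = 6371 + 983.5 = 7354.5 km = 7.3545×10⁶ m.
r_a = 6371 + 19680 = 26051 km = 2.6051×10⁷ m.
Semi-major axis a = (r_p + r_a)/2 = (7354.5 + 26051)/2 = 16703 km = 1.670×10⁷ m.
By Kepler's third law T = 2π√(a³/μ) = 2π × 3.419×10³ = 2.148×10⁴ s.
= 5.967 hours.

T ≈ 5.97 hours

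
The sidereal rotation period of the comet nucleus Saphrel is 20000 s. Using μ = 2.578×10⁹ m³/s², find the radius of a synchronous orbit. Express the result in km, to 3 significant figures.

r_sync ≈ 297 km

A synchronous orbit has period T, so by Kepler's third law a = (μT²/4π²)^(1/3).
μT²/4π² = 2.578×10⁹ × (2.000×10⁴)² / 39.48 = 2.612×10¹⁶ m³.
a = 2.967×10⁵ m = 296.71 km.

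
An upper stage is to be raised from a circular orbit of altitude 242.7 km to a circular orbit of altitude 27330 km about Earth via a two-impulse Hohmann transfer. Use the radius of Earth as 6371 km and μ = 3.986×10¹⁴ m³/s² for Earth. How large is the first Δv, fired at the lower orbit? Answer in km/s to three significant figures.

Δv ≈ 2.27 km/s

r₁ = 6371 + 242.7 = 6613.7 km = 6.6137×10⁶ m.
r₂ = 6371 + 27330 = 33701 km = 3.3701×10⁷ m.
Transfer ellipse a_t = (r₁ + r₂)/2 = 2.016×10⁷ m.
At r₁: circular v_c1 = √(μ/r₁) = 7763 m/s; transfer-perigee v_p = √[μ(2/r₁ − 1/a_t)] = 10040 m/s.
Δv₁ = v_p − v_c1 = 2275 m/s.
= 2.275 km/s.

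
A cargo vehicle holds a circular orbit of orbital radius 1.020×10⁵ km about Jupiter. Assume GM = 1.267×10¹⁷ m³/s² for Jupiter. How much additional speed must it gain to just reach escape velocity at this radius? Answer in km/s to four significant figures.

r = 1.020×10⁵ km = 1.020×10⁸ m.
Circular speed v_c = √(μ/r) = 35240 m/s.
Escape speed v_esc = √(2μ/r) = √2 × v_c = 49840 m/s.
Δv = v_esc − v_c = 14600 m/s = 14.60 km/s.

Δv ≈ 14.60 km/s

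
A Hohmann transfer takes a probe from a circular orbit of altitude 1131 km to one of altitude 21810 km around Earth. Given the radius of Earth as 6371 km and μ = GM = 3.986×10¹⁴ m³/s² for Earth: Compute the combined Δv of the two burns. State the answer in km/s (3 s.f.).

Δv_total ≈ 3.19 km/s

r₁ = 6371 + 1131 = 7502.0 km = 7.5020×10⁶ m.
r₂ = 6371 + 21810 = 28181 km = 2.8181×10⁷ m.
Transfer ellipse a_t = (r₁ + r₂)/2 = 1.784×10⁷ m.
At r₁: circular v_c1 = √(μ/r₁) = 7289 m/s; transfer-perigee v_p = √[μ(2/r₁ − 1/a_t)] = 9161 m/s.
Δv₁ = v_p − v_c1 = 1872 m/s.
At r₂: circular v_c2 = √(μ/r₂) = 3761 m/s; transfer-apogee v_a = √[μ(2/r₂ − 1/a_t)] = 2439 m/s.
Δv₂ = v_c2 − v_a = 1322 m/s.
Total Δv = Δv₁ + Δv₂ = 3194 m/s = 3.194 km/s.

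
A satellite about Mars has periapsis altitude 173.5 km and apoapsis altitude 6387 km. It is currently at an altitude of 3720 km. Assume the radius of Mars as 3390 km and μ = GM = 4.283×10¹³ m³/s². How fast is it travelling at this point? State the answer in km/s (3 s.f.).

v ≈ 2.37 km/s

r_p = 3390 + 173.5 = 3563.5 km = 3.5635×10⁶ m.
r_a = 3390 + 6387 = 9777.0 km = 9.7770×10⁶ m.
r = 3390 + 3720 = 7110.0 km = 7.110×10⁶ m.
Semi-major axis a = (r_p + r_a)/2 = 6670.2 km = 6.670×10⁶ m.
Vis-viva: v² = μ(2/r − 1/a) = 4.283×10¹³ × (2.813×10⁻⁷ − 1.499×10⁻⁷) = 5.627×10⁶ m²/s².
v = 2372 m/s = 2.372 km/s.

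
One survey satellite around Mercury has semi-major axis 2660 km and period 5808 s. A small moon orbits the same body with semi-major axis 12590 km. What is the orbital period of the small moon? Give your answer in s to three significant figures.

T₂ ≈ 59800 s

Kepler's third law: T² ∝ a³, so T₂ = T₁ (a₂/a₁)^(3/2).
a₂/a₁ = 4.733, (a₂/a₁)^(3/2) = 10.30.
T₂ = 5808 × 10.30 = 59810 s.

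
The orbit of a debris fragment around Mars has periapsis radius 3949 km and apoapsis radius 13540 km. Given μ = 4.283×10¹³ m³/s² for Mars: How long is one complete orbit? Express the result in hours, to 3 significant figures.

Semi-major axis a = (r_p + r_a)/2 = (3949.0 + 13540)/2 = 8744.5 km = 8.744×10⁶ m.
By Kepler's third law T = 2π√(a³/μ) = 2π × 3.951×10³ = 2.483×10⁴ s.
= 6.896 hours.

T ≈ 6.90 hours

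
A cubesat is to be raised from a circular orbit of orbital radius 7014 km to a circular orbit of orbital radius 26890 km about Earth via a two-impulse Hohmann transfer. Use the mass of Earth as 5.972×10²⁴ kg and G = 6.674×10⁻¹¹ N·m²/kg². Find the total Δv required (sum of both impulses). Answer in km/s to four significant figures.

μ = GM = 6.674×10⁻¹¹ × 5.972×10²⁴ = 3.986×10¹⁴ m³/s².
r₁ = 7014 km = 7.014×10⁶ m.
r₂ = 26890 km = 2.689×10⁷ m.
Transfer ellipse a_t = (r₁ + r₂)/2 = 1.695×10⁷ m.
At r₁: circular v_c1 = √(μ/r₁) = 7538 m/s; transfer-perigee v_p = √[μ(2/r₁ − 1/a_t)] = 9494 m/s.
Δv₁ = v_p − v_c1 = 1956 m/s.
At r₂: circular v_c2 = √(μ/r₂) = 3850 m/s; transfer-apogee v_a = √[μ(2/r₂ − 1/a_t)] = 2476 m/s.
Δv₂ = v_c2 − v_a = 1374 m/s.
Total Δv = Δv₁ + Δv₂ = 3329 m/s = 3.329 km/s.

Δv_total ≈ 3.329 km/s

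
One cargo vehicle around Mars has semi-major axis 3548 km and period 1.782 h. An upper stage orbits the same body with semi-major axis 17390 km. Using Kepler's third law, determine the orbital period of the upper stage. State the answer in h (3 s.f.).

T₂ ≈ 19.3 h

Kepler's third law: T² ∝ a³, so T₂ = T₁ (a₂/a₁)^(3/2).
a₂/a₁ = 4.901, (a₂/a₁)^(3/2) = 10.85.
T₂ = 1.782 × 10.85 = 19.34 h.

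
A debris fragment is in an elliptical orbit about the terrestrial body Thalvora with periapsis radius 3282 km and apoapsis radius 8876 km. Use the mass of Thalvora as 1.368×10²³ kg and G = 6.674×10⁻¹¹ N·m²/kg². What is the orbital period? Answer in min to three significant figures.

μ = GM = 6.674×10⁻¹¹ × 1.368×10²³ = 9.130×10¹² m³/s².
Semi-major axis a = (r_p + r_a)/2 = (3282.0 + 8876.0)/2 = 6079.0 km = 6.079×10⁶ m.
By Kepler's third law T = 2π√(a³/μ) = 2π × 4.960×10³ = 3.117×10⁴ s.
= 519.4 min.

T ≈ 519 min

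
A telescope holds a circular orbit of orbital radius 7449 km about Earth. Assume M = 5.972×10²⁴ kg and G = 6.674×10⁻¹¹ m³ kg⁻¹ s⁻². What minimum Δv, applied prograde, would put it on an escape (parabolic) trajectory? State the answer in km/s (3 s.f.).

μ = GM = 6.674×10⁻¹¹ × 5.972×10²⁴ = 3.986×10¹⁴ m³/s².
r = 7449 km = 7.449×10⁶ m.
Circular speed v_c = √(μ/r) = 7315 m/s.
Escape speed v_esc = √(2μ/r) = √2 × v_c = 10340 m/s.
Δv = v_esc − v_c = 3030 m/s = 3.030 km/s.

Δv ≈ 3.03 km/s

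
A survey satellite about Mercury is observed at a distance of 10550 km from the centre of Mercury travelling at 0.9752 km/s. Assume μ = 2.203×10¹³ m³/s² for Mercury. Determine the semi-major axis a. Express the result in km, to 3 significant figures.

a ≈ 6830 km

r = 1.055×10⁷ m.
Specific orbital energy ε = v²/2 − μ/r = (975.2)²/2 − 2.203×10¹³/1.055×10⁷ = -1.613×10⁶ J/kg.
Since ε = −μ/(2a), a = −μ/(2ε) = 6.830×10⁶ m = 6830.4 km.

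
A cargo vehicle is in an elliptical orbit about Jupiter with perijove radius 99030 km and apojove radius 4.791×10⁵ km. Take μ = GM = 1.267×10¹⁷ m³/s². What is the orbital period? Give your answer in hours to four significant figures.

T ≈ 24.10 hours

Semi-major axis a = (r_p + r_a)/2 = (99030 + 4.7910×10⁵)/2 = 2.8906×10⁵ km = 2.891×10⁸ m.
By Kepler's third law T = 2π√(a³/μ) = 2π × 1.381×10⁴ = 8.675×10⁴ s.
= 24.10 hours.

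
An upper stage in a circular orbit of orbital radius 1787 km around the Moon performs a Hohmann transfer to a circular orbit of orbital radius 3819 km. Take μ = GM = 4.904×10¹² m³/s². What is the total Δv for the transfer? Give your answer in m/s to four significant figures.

r₁ = 1787 km = 1.787×10⁶ m.
r₂ = 3819 km = 3.819×10⁶ m.
Transfer ellipse a_t = (r₁ + r₂)/2 = 2.803×10⁶ m.
At r₁: circular v_c1 = √(μ/r₁) = 1657 m/s; transfer-perilune v_p = √[μ(2/r₁ − 1/a_t)] = 1934 m/s.
Δv₁ = v_p − v_c1 = 277.1 m/s.
At r₂: circular v_c2 = √(μ/r₂) = 1133 m/s; transfer-apolune v_a = √[μ(2/r₂ − 1/a_t)] = 904.8 m/s.
Δv₂ = v_c2 − v_a = 228.4 m/s.
Total Δv = Δv₁ + Δv₂ = 505.4 m/s.

Δv_total ≈ 505.4 m/s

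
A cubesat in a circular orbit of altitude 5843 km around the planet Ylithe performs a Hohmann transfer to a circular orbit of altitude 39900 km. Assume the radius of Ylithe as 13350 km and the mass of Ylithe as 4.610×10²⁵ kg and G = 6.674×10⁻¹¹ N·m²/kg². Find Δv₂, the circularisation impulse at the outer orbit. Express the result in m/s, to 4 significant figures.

Δv ≈ 2068 m/s

μ = GM = 6.674×10⁻¹¹ × 4.610×10²⁵ = 3.077×10¹⁵ m³/s².
r₁ = 13350 + 5843 = 19193 km = 1.9193×10⁷ m.
r₂ = 13350 + 39900 = 53250 km = 5.3250×10⁷ m.
Transfer ellipse a_t = (r₁ + r₂)/2 = 3.622×10⁷ m.
At r₁: circular v_c1 = √(μ/r₁) = 12660 m/s; transfer-periapsis v_p = √[μ(2/r₁ − 1/a_t)] = 15350 m/s.
At r₂: circular v_c2 = √(μ/r₂) = 7601 m/s; transfer-apoapsis v_a = √[μ(2/r₂ − 1/a_t)] = 5533 m/s.
Δv₂ = v_c2 − v_a = 2068 m/s.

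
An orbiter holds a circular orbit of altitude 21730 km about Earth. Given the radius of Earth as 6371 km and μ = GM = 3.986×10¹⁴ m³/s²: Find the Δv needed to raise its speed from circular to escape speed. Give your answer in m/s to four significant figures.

Δv ≈ 1560 m/s

r = 6371 + 21730 = 28101 km = 2.8101×10⁷ m.
Circular speed v_c = √(μ/r) = 3766 m/s.
Escape speed v_esc = √(2μ/r) = √2 × v_c = 5326 m/s.
Δv = v_esc − v_c = 1560 m/s.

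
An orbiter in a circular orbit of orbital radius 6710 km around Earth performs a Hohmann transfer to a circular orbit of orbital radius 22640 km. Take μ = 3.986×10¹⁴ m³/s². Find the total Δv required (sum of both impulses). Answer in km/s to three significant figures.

r₁ = 6710 km = 6.710×10⁶ m.
r₂ = 22640 km = 2.264×10⁷ m.
Transfer ellipse a_t = (r₁ + r₂)/2 = 1.468×10⁷ m.
At r₁: circular v_c1 = √(μ/r₁) = 7707 m/s; transfer-perigee v_p = √[μ(2/r₁ − 1/a_t)] = 9573 m/s.
Δv₁ = v_p − v_c1 = 1866 m/s.
At r₂: circular v_c2 = √(μ/r₂) = 4196 m/s; transfer-apogee v_a = √[μ(2/r₂ − 1/a_t)] = 2837 m/s.
Δv₂ = v_c2 − v_a = 1359 m/s.
Total Δv = Δv₁ + Δv₂ = 3224 m/s = 3.224 km/s.

Δv_total ≈ 3.22 km/s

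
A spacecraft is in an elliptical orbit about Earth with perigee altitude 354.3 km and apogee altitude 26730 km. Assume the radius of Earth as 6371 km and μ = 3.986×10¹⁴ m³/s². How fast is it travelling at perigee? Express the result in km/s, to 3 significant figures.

v ≈ 9.93 km/s

r_p = 6371 + 354.3 = 6725.3 km = 6.7253×10⁶ m.
r_a = 6371 + 26730 = 33101 km = 3.3101×10⁷ m.
Semi-major axis a = (r_p + r_a)/2 = 19913 km = 1.991×10⁷ m.
Vis-viva: v² = μ(2/r − 1/a) = 3.986×10¹⁴ × (2.974×10⁻⁷ − 5.022×10⁻⁸) = 9.852×10⁷ m²/s².
v = 9926 m/s = 9.926 km/s.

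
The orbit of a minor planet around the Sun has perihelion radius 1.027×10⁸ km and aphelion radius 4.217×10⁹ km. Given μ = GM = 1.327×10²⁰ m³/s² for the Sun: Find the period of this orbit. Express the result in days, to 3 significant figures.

Semi-major axis a = (r_p + r_a)/2 = (1.0270×10⁸ + 4.2170×10⁹)/2 = 2.1598×10⁹ km = 2.160×10¹² m.
By Kepler's third law T = 2π√(a³/μ) = 2π × 2.755×10⁸ = 1.731×10⁹ s.
= 20040 days.

T ≈ 20000 days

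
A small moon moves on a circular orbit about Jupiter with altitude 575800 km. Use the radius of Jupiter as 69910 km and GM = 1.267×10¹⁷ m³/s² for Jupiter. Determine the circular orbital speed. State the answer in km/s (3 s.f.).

v ≈ 14.0 km/s

r = 69910 + 575800 = 645710 km = 6.4571×10⁸ m.
For a circular orbit v = √(μ/r) = √(1.267×10¹⁷ / 6.457×10⁸) = √(1.962×10⁸) = 14010 m/s.
That is 14.01 km/s.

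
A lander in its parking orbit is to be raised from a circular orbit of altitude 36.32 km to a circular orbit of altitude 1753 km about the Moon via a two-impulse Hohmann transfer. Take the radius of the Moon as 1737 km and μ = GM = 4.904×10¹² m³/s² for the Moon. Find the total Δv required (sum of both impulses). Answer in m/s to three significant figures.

r₁ = 1737 + 36.32 = 1773.3 km = 1.7733×10⁶ m.
r₂ = 1737 + 1753 = 3490.0 km = 3.4900×10⁶ m.
Transfer ellipse a_t = (r₁ + r₂)/2 = 2.632×10⁶ m.
At r₁: circular v_c1 = √(μ/r₁) = 1663 m/s; transfer-perilune v_p = √[μ(2/r₁ − 1/a_t)] = 1915 m/s.
Δv₁ = v_p − v_c1 = 252.1 m/s.
At r₂: circular v_c2 = √(μ/r₂) = 1185 m/s; transfer-apolune v_a = √[μ(2/r₂ − 1/a_t)] = 973.1 m/s.
Δv₂ = v_c2 − v_a = 212.3 m/s.
Total Δv = Δv₁ + Δv₂ = 464.4 m/s.

Δv_total ≈ 464 m/s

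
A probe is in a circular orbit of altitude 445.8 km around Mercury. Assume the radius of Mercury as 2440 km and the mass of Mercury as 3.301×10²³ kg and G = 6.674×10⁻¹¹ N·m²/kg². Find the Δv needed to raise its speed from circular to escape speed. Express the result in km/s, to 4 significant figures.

Δv ≈ 1.144 km/s

μ = GM = 6.674×10⁻¹¹ × 3.301×10²³ = 2.203×10¹³ m³/s².
r = 2440 + 445.8 = 2885.8 km = 2.8858×10⁶ m.
Circular speed v_c = √(μ/r) = 2763 m/s.
Escape speed v_esc = √(2μ/r) = √2 × v_c = 3907 m/s.
Δv = v_esc − v_c = 1144 m/s = 1.144 km/s.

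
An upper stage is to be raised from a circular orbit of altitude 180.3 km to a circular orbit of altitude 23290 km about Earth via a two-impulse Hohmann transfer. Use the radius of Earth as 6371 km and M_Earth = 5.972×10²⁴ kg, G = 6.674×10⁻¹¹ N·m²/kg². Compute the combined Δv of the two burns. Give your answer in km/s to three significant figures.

μ = GM = 6.674×10⁻¹¹ × 5.972×10²⁴ = 3.986×10¹⁴ m³/s².
r₁ = 6371 + 180.3 = 6551.3 km = 6.5513×10⁶ m.
r₂ = 6371 + 23290 = 29661 km = 2.9661×10⁷ m.
Transfer ellipse a_t = (r₁ + r₂)/2 = 1.811×10⁷ m.
At r₁: circular v_c1 = √(μ/r₁) = 7800 m/s; transfer-perigee v_p = √[μ(2/r₁ − 1/a_t)] = 9983 m/s.
Δv₁ = v_p − v_c1 = 2183 m/s.
At r₂: circular v_c2 = √(μ/r₂) = 3666 m/s; transfer-apogee v_a = √[μ(2/r₂ − 1/a_t)] = 2205 m/s.
Δv₂ = v_c2 − v_a = 1461 m/s.
Total Δv = Δv₁ + Δv₂ = 3644 m/s = 3.644 km/s.

Δv_total ≈ 3.64 km/s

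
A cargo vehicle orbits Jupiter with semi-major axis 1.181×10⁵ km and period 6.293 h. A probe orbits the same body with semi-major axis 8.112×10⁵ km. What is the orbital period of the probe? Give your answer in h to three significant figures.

T₂ ≈ 113 h

Kepler's third law: T² ∝ a³, so T₂ = T₁ (a₂/a₁)^(3/2).
a₂/a₁ = 6.869, (a₂/a₁)^(3/2) = 18.00.
T₂ = 6.293 × 18.00 = 113.3 h.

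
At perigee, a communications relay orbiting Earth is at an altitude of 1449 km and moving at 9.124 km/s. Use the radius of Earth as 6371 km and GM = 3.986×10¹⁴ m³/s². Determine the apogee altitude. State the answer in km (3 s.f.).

apogee altitude ≈ 28400 km

r_p = 6371 + 1449 = 7820.0 km = 7.820×10⁶ m.
Specific energy ε = v²/2 − μ/r = -9.348×10⁶ J/kg, so a = −μ/(2ε) = 2.132×10⁷ m.
The apsides satisfy r_p + r_a = 2a, so the apogee radius is 2a − r_p = 3.482×10⁷ m = 34819 km.
Apogee altitude = 34819 − 6371 = 28448 km.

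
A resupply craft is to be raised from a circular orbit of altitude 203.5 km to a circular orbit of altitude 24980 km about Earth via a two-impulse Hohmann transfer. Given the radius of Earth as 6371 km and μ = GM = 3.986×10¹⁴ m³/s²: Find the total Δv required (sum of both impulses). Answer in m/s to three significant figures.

Δv_total ≈ 3690 m/s

r₁ = 6371 + 203.5 = 6574.5 km = 6.5745×10⁶ m.
r₂ = 6371 + 24980 = 31351 km = 3.1351×10⁷ m.
Transfer ellipse a_t = (r₁ + r₂)/2 = 1.896×10⁷ m.
At r₁: circular v_c1 = √(μ/r₁) = 7786 m/s; transfer-perigee v_p = √[μ(2/r₁ − 1/a_t)] = 10010 m/s.
Δv₁ = v_p − v_c1 = 2225 m/s.
At r₂: circular v_c2 = √(μ/r₂) = 3566 m/s; transfer-apogee v_a = √[μ(2/r₂ − 1/a_t)] = 2100 m/s.
Δv₂ = v_c2 − v_a = 1466 m/s.
Total Δv = Δv₁ + Δv₂ = 3692 m/s.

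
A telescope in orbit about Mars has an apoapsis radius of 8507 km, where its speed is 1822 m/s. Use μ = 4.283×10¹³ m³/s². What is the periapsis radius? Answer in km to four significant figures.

r_a = 8.507×10⁶ m.
Specific energy ε = v²/2 − μ/r = -3.375×10⁶ J/kg, so a = −μ/(2ε) = 6.345×10⁶ m.
The apsides satisfy r_p + r_a = 2a, so the periapsis radius is 2a − r_a = 4.184×10⁶ m = 4184.0 km.

periapsis radius ≈ 4184 km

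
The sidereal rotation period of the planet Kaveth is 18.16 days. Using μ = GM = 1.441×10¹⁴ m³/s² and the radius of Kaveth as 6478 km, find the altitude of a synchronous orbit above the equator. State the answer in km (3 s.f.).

T = 18.16 days = 1.569×10⁶ s.
A synchronous orbit has period T, so by Kepler's third law a = (μT²/4π²)^(1/3).
μT²/4π² = 1.441×10¹⁴ × (1.569×10⁶)² / 39.48 = 8.986×10²⁴ m³.
a = 2.079×10⁸ m = 2.0790×10⁵ km.
Altitude h = a − R = 2.0790×10⁵ − 6478 = 2.0142×10⁵ km.

h_sync ≈ 2.01×10⁵ km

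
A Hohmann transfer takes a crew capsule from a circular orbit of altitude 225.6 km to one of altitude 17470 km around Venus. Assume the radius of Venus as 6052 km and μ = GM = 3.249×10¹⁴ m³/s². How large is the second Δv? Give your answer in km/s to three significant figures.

r₁ = 6052 + 225.6 = 6277.6 km = 6.2776×10⁶ m.
r₂ = 6052 + 17470 = 23522 km = 2.3522×10⁷ m.
Transfer ellipse a_t = (r₁ + r₂)/2 = 1.490×10⁷ m.
At r₁: circular v_c1 = √(μ/r₁) = 7194 m/s; transfer-periapsis v_p = √[μ(2/r₁ − 1/a_t)] = 9039 m/s.
At r₂: circular v_c2 = √(μ/r₂) = 3717 m/s; transfer-apoapsis v_a = √[μ(2/r₂ − 1/a_t)] = 2412 m/s.
Δv₂ = v_c2 − v_a = 1304 m/s.
= 1.304 km/s.

Δv ≈ 1.30 km/s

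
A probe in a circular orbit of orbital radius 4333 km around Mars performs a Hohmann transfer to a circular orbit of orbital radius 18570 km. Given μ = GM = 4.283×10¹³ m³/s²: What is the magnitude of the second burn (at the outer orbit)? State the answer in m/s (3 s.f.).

Δv ≈ 585 m/s

r₁ = 4333 km = 4.333×10⁶ m.
r₂ = 18570 km = 1.857×10⁷ m.
Transfer ellipse a_t = (r₁ + r₂)/2 = 1.145×10⁷ m.
At r₁: circular v_c1 = √(μ/r₁) = 3144 m/s; transfer-periapsis v_p = √[μ(2/r₁ − 1/a_t)] = 4004 m/s.
At r₂: circular v_c2 = √(μ/r₂) = 1519 m/s; transfer-apoapsis v_a = √[μ(2/r₂ − 1/a_t)] = 934.2 m/s.
Δv₂ = v_c2 − v_a = 584.5 m/s.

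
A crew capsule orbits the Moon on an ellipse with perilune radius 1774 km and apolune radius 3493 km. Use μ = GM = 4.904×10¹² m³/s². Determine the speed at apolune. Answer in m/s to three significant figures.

v ≈ 972 m/s

Semi-major axis a = (r_p + r_a)/2 = 2633.5 km = 2.634×10⁶ m.
Vis-viva: v² = μ(2/r − 1/a) = 4.904×10¹² × (5.726×10⁻⁷ − 3.797×10⁻⁷) = 9.457×10⁵ m²/s².
v = 972.5 m/s.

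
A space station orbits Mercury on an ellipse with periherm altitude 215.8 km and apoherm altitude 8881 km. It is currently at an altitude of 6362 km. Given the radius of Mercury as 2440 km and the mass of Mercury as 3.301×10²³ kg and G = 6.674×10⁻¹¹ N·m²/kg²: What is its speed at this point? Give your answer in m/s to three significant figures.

μ = GM = 6.674×10⁻¹¹ × 3.301×10²³ = 2.203×10¹³ m³/s².
r_p = 2440 + 215.8 = 2655.8 km = 2.6558×10⁶ m.
r_a = 2440 + 8881 = 11321 km = 1.1321×10⁷ m.
r = 2440 + 6362 = 8802.0 km = 8.802×10⁶ m.
Semi-major axis a = (r_p + r_a)/2 = 6988.4 km = 6.988×10⁶ m.
Vis-viva: v² = μ(2/r − 1/a) = 2.203×10¹³ × (2.272×10⁻⁷ − 1.431×10⁻⁷) = 1.853×10⁶ m²/s².
v = 1361 m/s.

v ≈ 1360 m/s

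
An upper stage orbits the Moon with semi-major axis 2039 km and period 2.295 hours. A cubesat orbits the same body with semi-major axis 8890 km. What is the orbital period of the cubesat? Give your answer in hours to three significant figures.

Kepler's third law: T² ∝ a³, so T₂ = T₁ (a₂/a₁)^(3/2).
a₂/a₁ = 4.360, (a₂/a₁)^(3/2) = 9.104.
T₂ = 2.295 × 9.104 = 20.89 hours.

T₂ ≈ 20.9 hours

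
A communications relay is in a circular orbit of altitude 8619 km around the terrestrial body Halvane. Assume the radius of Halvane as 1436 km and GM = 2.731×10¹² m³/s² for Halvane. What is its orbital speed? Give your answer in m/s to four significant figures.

r = 1436 + 8619 = 10055 km = 1.0055×10⁷ m.
For a circular orbit v = √(μ/r) = √(2.731×10¹² / 1.006×10⁷) = √(2.716×10⁵) = 521.2 m/s.

v ≈ 521.2 m/s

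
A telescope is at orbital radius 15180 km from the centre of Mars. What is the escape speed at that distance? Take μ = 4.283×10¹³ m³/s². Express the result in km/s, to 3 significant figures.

r = 15180 km = 1.518×10⁷ m.
Escape speed v_esc = √(2μ/r) = √(2 × 4.283×10¹³ / 1.518×10⁷) = √(5.643×10⁶) = 2375 m/s.
= 2.375 km/s.

v_esc ≈ 2.38 km/s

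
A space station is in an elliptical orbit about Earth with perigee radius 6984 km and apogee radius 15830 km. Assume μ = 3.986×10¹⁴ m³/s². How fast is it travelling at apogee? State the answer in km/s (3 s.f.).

v ≈ 3.93 km/s

Semi-major axis a = (r_p + r_a)/2 = 11407 km = 1.141×10⁷ m.
Vis-viva: v² = μ(2/r − 1/a) = 3.986×10¹⁴ × (1.263×10⁻⁷ − 8.767×10⁻⁸) = 1.542×10⁷ m²/s².
v = 3926 m/s = 3.926 km/s.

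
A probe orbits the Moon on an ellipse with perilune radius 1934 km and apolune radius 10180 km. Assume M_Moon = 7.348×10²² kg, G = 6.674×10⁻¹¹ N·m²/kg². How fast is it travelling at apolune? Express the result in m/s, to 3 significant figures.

v ≈ 392 m/s

μ = GM = 6.674×10⁻¹¹ × 7.348×10²² = 4.904×10¹² m³/s².
Semi-major axis a = (r_p + r_a)/2 = 6057.0 km = 6.057×10⁶ m.
Vis-viva: v² = μ(2/r − 1/a) = 4.904×10¹² × (1.965×10⁻⁷ − 1.651×10⁻⁷) = 1.538×10⁵ m²/s².
v = 392.2 m/s.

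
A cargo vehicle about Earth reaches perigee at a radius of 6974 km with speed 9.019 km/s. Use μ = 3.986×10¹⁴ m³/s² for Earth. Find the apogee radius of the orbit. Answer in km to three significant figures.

apogee radius ≈ 17200 km

r_p = 6.974×10⁶ m.
Specific energy ε = v²/2 − μ/r = -1.648×10⁷ J/kg, so a = −μ/(2ε) = 1.209×10⁷ m.
The apsides satisfy r_p + r_a = 2a, so the apogee radius is 2a − r_p = 1.721×10⁷ m = 17207 km.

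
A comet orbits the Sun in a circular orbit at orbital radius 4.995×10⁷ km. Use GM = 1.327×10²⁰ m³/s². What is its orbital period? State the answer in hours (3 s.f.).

T ≈ 1690 hours

r = 4.995×10⁷ km = 4.995×10¹⁰ m.
Kepler's third law: T = 2π√(r³/μ) = 2π√((4.995×10¹⁰)³ / 1.327×10²⁰).
r³/μ = 9.392×10¹¹ s², so T = 2π × 9.691×10⁵ = 6.089×10⁶ s.
Converting: 6.089×10⁶ s ÷ 3600 = 1691 hours.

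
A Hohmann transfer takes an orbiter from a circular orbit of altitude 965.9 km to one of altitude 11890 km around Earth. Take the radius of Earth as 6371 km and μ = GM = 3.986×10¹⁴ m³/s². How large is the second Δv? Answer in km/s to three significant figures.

Δv ≈ 1.13 km/s

r₁ = 6371 + 965.9 = 7336.9 km = 7.3369×10⁶ m.
r₂ = 6371 + 11890 = 18261 km = 1.8261×10⁷ m.
Transfer ellipse a_t = (r₁ + r₂)/2 = 1.280×10⁷ m.
At r₁: circular v_c1 = √(μ/r₁) = 7371 m/s; transfer-perigee v_p = √[μ(2/r₁ − 1/a_t)] = 8804 m/s.
At r₂: circular v_c2 = √(μ/r₂) = 4672 m/s; transfer-apogee v_a = √[μ(2/r₂ − 1/a_t)] = 3537 m/s.
Δv₂ = v_c2 − v_a = 1135 m/s.
= 1.135 km/s.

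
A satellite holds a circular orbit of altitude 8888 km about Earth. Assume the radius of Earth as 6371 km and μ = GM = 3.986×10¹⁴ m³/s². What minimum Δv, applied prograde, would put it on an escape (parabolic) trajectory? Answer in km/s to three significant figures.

r = 6371 + 8888 = 15259 km = 1.5259×10⁷ m.
Circular speed v_c = √(μ/r) = 5111 m/s.
Escape speed v_esc = √(2μ/r) = √2 × v_c = 7228 m/s.
Δv = v_esc − v_c = 2117 m/s = 2.117 km/s.

Δv ≈ 2.12 km/s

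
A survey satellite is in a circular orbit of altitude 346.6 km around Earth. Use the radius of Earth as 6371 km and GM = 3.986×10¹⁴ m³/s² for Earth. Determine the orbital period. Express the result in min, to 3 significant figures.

T ≈ 91.3 min

r = 6371 + 346.6 = 6717.6 km = 6.7176×10⁶ m.
Kepler's third law: T = 2π√(r³/μ) = 2π√((6.718×10⁶)³ / 3.986×10¹⁴).
r³/μ = 7.605×10⁵ s², so T = 2π × 8.721×10² = 5.479×10³ s.
Converting: 5.479×10³ s ÷ 60.00 = 91.32 min.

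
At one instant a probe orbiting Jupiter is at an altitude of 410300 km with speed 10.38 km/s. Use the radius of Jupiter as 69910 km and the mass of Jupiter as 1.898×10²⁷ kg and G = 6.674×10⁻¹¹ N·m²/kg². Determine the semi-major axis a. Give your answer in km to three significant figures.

a ≈ 3.02×10⁵ km

μ = GM = 6.674×10⁻¹¹ × 1.898×10²⁷ = 1.267×10¹⁷ m³/s².
r = 69910 + 410300 = 4.8021×10⁵ km = 4.802×10⁸ m.
Vis-viva rearranged: 1/a = 2/r − v²/μ = 4.165×10⁻⁹ − 8.506×10⁻¹⁰ = 3.314×10⁻⁹ m⁻¹.
a = 3.017×10⁸ m = 3.0173×10⁵ km.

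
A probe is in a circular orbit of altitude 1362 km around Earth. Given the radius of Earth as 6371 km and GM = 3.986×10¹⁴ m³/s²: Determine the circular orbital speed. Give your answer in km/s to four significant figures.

v ≈ 7.180 km/s

r = 6371 + 1362 = 7733.0 km = 7.7330×10⁶ m.
For a circular orbit v = √(μ/r) = √(3.986×10¹⁴ / 7.733×10⁶) = √(5.155×10⁷) = 7180 m/s.
That is 7.180 km/s.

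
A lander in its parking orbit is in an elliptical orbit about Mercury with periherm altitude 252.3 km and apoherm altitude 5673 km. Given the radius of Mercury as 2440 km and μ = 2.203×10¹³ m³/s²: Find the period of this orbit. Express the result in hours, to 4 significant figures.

T ≈ 4.670 hours

r_p = 2440 + 252.3 = 2692.3 km = 2.6923×10⁶ m.
r_a = 2440 + 5673 = 8113.0 km = 8.1130×10⁶ m.
Semi-major axis a = (r_p + r_a)/2 = (2692.3 + 8113.0)/2 = 5402.6 km = 5.403×10⁶ m.
By Kepler's third law T = 2π√(a³/μ) = 2π × 2.675×10³ = 1.681×10⁴ s.
= 4.670 hours.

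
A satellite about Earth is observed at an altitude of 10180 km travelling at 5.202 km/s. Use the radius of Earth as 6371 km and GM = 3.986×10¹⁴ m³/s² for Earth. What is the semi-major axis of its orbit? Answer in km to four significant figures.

a ≈ 18890 km

r = 6371 + 10180 = 16551 km = 1.655×10⁷ m.
Specific orbital energy ε = v²/2 − μ/r = (5202)²/2 − 3.986×10¹⁴/1.655×10⁷ = -1.055×10⁷ J/kg.
Since ε = −μ/(2a), a = −μ/(2ε) = 1.889×10⁷ m = 18886 km.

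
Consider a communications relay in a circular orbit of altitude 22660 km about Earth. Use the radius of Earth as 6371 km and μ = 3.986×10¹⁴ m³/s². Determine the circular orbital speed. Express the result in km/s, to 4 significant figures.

r = 6371 + 22660 = 29031 km = 2.9031×10⁷ m.
For a circular orbit v = √(μ/r) = √(3.986×10¹⁴ / 2.903×10⁷) = √(1.373×10⁷) = 3705 m/s.
That is 3.705 km/s.

v ≈ 3.705 km/s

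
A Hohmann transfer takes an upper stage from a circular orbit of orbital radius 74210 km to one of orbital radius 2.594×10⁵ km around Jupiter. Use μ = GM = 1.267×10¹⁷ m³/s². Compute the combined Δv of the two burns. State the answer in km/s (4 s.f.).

Δv_total ≈ 17.57 km/s

r₁ = 74210 km = 7.421×10⁷ m.
r₂ = 2.594×10⁵ km = 2.594×10⁸ m.
Transfer ellipse a_t = (r₁ + r₂)/2 = 1.668×10⁸ m.
At r₁: circular v_c1 = √(μ/r₁) = 41320 m/s; transfer-perijove v_p = √[μ(2/r₁ − 1/a_t)] = 51530 m/s.
Δv₁ = v_p − v_c1 = 10210 m/s.
At r₂: circular v_c2 = √(μ/r₂) = 22100 m/s; transfer-apojove v_a = √[μ(2/r₂ − 1/a_t)] = 14740 m/s.
Δv₂ = v_c2 − v_a = 7359 m/s.
Total Δv = Δv₁ + Δv₂ = 17570 m/s = 17.57 km/s.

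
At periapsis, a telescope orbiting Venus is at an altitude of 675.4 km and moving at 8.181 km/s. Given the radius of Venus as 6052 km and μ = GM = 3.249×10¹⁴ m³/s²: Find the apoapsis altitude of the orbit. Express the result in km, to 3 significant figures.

apoapsis altitude ≈ 9130 km

r_p = 6052 + 675.4 = 6727.4 km = 6.727×10⁶ m.
Specific energy ε = v²/2 − μ/r = -1.483×10⁷ J/kg, so a = −μ/(2ε) = 1.095×10⁷ m.
The apsides satisfy r_p + r_a = 2a, so the apoapsis radius is 2a − r_p = 1.518×10⁷ m = 15180 km.
Apoapsis altitude = 15180 − 6052 = 9127.9 km.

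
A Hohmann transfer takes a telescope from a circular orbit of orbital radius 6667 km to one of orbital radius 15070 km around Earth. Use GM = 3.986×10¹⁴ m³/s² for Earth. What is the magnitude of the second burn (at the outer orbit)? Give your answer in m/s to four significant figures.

Δv ≈ 1115 m/s

r₁ = 6667 km = 6.667×10⁶ m.
r₂ = 15070 km = 1.507×10⁷ m.
Transfer ellipse a_t = (r₁ + r₂)/2 = 1.087×10⁷ m.
At r₁: circular v_c1 = √(μ/r₁) = 7732 m/s; transfer-perigee v_p = √[μ(2/r₁ − 1/a_t)] = 9105 m/s.
At r₂: circular v_c2 = √(μ/r₂) = 5143 m/s; transfer-apogee v_a = √[μ(2/r₂ − 1/a_t)] = 4028 m/s.
Δv₂ = v_c2 − v_a = 1115 m/s.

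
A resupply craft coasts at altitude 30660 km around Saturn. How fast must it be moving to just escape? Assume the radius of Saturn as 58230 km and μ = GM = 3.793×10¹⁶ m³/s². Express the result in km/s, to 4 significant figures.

v_esc ≈ 29.21 km/s

r = 58230 + 30660 = 88890 km = 8.8890×10⁷ m.
Escape speed v_esc = √(2μ/r) = √(2 × 3.793×10¹⁶ / 8.889×10⁷) = √(8.534×10⁸) = 29210 m/s.
= 29.21 km/s.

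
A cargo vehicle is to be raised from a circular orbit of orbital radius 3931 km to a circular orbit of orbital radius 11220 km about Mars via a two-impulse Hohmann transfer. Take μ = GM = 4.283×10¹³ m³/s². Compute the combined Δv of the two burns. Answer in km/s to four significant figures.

Δv_total ≈ 1.263 km/s

r₁ = 3931 km = 3.931×10⁶ m.
r₂ = 11220 km = 1.122×10⁷ m.
Transfer ellipse a_t = (r₁ + r₂)/2 = 7.576×10⁶ m.
At r₁: circular v_c1 = √(μ/r₁) = 3301 m/s; transfer-periapsis v_p = √[μ(2/r₁ − 1/a_t)] = 4017 m/s.
Δv₁ = v_p − v_c1 = 716.3 m/s.
At r₂: circular v_c2 = √(μ/r₂) = 1954 m/s; transfer-apoapsis v_a = √[μ(2/r₂ − 1/a_t)] = 1407 m/s.
Δv₂ = v_c2 − v_a = 546.4 m/s.
Total Δv = Δv₁ + Δv₂ = 1263 m/s = 1.263 km/s.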